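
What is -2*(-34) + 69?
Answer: 137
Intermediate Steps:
-2*(-34) + 69 = 68 + 69 = 137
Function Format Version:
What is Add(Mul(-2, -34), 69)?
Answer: 137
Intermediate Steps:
Add(Mul(-2, -34), 69) = Add(68, 69) = 137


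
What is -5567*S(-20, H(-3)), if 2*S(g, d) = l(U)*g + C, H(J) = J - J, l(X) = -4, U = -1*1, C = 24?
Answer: -289484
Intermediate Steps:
U = -1
H(J) = 0
S(g, d) = 12 - 2*g (S(g, d) = (-4*g + 24)/2 = (24 - 4*g)/2 = 12 - 2*g)
-5567*S(-20, H(-3)) = -5567*(12 - 2*(-20)) = -5567*(12 + 40) = -5567*52 = -289484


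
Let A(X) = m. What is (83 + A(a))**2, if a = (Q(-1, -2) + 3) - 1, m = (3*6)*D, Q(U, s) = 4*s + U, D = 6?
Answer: 36481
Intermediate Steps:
Q(U, s) = U + 4*s
m = 108 (m = (3*6)*6 = 18*6 = 108)
a = -7 (a = ((-1 + 4*(-2)) + 3) - 1 = ((-1 - 8) + 3) - 1 = (-9 + 3) - 1 = -6 - 1 = -7)
A(X) = 108
(83 + A(a))**2 = (83 + 108)**2 = 191**2 = 36481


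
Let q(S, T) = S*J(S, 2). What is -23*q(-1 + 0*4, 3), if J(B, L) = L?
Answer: 46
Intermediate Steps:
q(S, T) = 2*S (q(S, T) = S*2 = 2*S)
-23*q(-1 + 0*4, 3) = -46*(-1 + 0*4) = -46*(-1 + 0) = -46*(-1) = -23*(-2) = 46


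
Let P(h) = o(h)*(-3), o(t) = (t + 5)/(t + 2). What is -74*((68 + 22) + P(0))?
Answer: -6105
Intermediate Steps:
o(t) = (5 + t)/(2 + t)
P(h) = -3*(5 + h)/(2 + h) (P(h) = ((5 + h)/(2 + h))*(-3) = -3*(5 + h)/(2 + h))
-74*((68 + 22) + P(0)) = -74*((68 + 22) + 3*(-5 - 1*0)/(2 + 0)) = -74*(90 + 3*(-5 + 0)/2) = -74*(90 + 3*(1/2)*(-5)) = -74*(90 - 15/2) = -74*165/2 = -6105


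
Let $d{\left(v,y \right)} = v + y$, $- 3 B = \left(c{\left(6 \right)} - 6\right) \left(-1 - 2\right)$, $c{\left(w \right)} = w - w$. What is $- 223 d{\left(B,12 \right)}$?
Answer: $-1338$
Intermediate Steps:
$c{\left(w \right)} = 0$
$B = -6$ ($B = - \frac{\left(0 - 6\right) \left(-1 - 2\right)}{3} = - \frac{\left(-6\right) \left(-3\right)}{3} = \left(- \frac{1}{3}\right) 18 = -6$)
$- 223 d{\left(B,12 \right)} = - 223 \left(-6 + 12\right) = \left(-223\right) 6 = -1338$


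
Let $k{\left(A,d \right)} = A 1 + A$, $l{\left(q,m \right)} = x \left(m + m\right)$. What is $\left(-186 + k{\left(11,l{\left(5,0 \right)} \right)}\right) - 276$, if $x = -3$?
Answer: $-440$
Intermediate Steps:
$l{\left(q,m \right)} = - 6 m$ ($l{\left(q,m \right)} = - 3 \left(m + m\right) = - 3 \cdot 2 m = - 6 m$)
$k{\left(A,d \right)} = 2 A$ ($k{\left(A,d \right)} = A + A = 2 A$)
$\left(-186 + k{\left(11,l{\left(5,0 \right)} \right)}\right) - 276 = \left(-186 + 2 \cdot 11\right) - 276 = \left(-186 + 22\right) - 276 = -164 - 276 = -440$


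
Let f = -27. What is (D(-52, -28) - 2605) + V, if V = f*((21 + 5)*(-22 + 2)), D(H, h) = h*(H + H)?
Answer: 14347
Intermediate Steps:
D(H, h) = 2*H*h (D(H, h) = h*(2*H) = 2*H*h)
V = 14040 (V = -27*(21 + 5)*(-22 + 2) = -702*(-20) = -27*(-520) = 14040)
(D(-52, -28) - 2605) + V = (2*(-52)*(-28) - 2605) + 14040 = (2912 - 2605) + 14040 = 307 + 14040 = 14347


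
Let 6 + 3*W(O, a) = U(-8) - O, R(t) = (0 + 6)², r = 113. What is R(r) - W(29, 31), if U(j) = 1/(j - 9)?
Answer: 2432/51 ≈ 47.686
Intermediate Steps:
U(j) = 1/(-9 + j)
R(t) = 36 (R(t) = 6² = 36)
W(O, a) = -103/51 - O/3 (W(O, a) = -2 + (1/(-9 - 8) - O)/3 = -2 + (1/(-17) - O)/3 = -2 + (-1/17 - O)/3 = -2 + (-1/51 - O/3) = -103/51 - O/3)
R(r) - W(29, 31) = 36 - (-103/51 - ⅓*29) = 36 - (-103/51 - 29/3) = 36 - 1*(-596/51) = 36 + 596/51 = 2432/51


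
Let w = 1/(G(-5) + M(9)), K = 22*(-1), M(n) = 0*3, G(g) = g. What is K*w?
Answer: 22/5 ≈ 4.4000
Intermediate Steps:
M(n) = 0
K = -22
w = -⅕ (w = 1/(-5 + 0) = 1/(-5) = -⅕ ≈ -0.20000)
K*w = -22*(-⅕) = 22/5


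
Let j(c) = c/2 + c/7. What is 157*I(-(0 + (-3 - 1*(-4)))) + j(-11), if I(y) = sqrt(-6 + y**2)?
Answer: -99/14 + 157*I*sqrt(5) ≈ -7.0714 + 351.06*I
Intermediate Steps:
j(c) = 9*c/14 (j(c) = c*(1/2) + c*(1/7) = c/2 + c/7 = 9*c/14)
157*I(-(0 + (-3 - 1*(-4)))) + j(-11) = 157*sqrt(-6 + (-(0 + (-3 - 1*(-4))))**2) + (9/14)*(-11) = 157*sqrt(-6 + (-(0 + (-3 + 4)))**2) - 99/14 = 157*sqrt(-6 + (-(0 + 1))**2) - 99/14 = 157*sqrt(-6 + (-1*1)**2) - 99/14 = 157*sqrt(-6 + (-1)**2) - 99/14 = 157*sqrt(-6 + 1) - 99/14 = 157*sqrt(-5) - 99/14 = 157*(I*sqrt(5)) - 99/14 = 157*I*sqrt(5) - 99/14 = -99/14 + 157*I*sqrt(5)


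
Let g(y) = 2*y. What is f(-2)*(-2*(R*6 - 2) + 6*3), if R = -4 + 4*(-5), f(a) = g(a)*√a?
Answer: -1240*I*√2 ≈ -1753.6*I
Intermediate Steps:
f(a) = 2*a^(3/2) (f(a) = (2*a)*√a = 2*a^(3/2))
R = -24 (R = -4 - 20 = -24)
f(-2)*(-2*(R*6 - 2) + 6*3) = (2*(-2)^(3/2))*(-2*(-24*6 - 2) + 6*3) = (2*(-2*I*√2))*(-2*(-144 - 2) + 18) = (-4*I*√2)*(-2*(-146) + 18) = (-4*I*√2)*(292 + 18) = -4*I*√2*310 = -1240*I*√2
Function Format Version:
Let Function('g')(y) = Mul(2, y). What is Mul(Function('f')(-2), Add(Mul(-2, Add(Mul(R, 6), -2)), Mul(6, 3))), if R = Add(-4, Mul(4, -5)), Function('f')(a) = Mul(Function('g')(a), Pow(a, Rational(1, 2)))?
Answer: Mul(-1240, I, Pow(2, Rational(1, 2))) ≈ Mul(-1753.6, I)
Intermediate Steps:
Function('f')(a) = Mul(2, Pow(a, Rational(3, 2))) (Function('f')(a) = Mul(Mul(2, a), Pow(a, Rational(1, 2))) = Mul(2, Pow(a, Rational(3, 2))))
R = -24 (R = Add(-4, -20) = -24)
Mul(Function('f')(-2), Add(Mul(-2, Add(Mul(R, 6), -2)), Mul(6, 3))) = Mul(Mul(2, Pow(-2, Rational(3, 2))), Add(Mul(-2, Add(Mul(-24, 6), -2)), Mul(6, 3))) = Mul(Mul(2, Mul(-2, I, Pow(2, Rational(1, 2)))), Add(Mul(-2, Add(-144, -2)), 18)) = Mul(Mul(-4, I, Pow(2, Rational(1, 2))), Add(Mul(-2, -146), 18)) = Mul(Mul(-4, I, Pow(2, Rational(1, 2))), Add(292, 18)) = Mul(Mul(-4, I, Pow(2, Rational(1, 2))), 310) = Mul(-1240, I, Pow(2, Rational(1, 2)))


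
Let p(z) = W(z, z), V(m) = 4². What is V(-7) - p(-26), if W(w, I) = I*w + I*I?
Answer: -1336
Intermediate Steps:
V(m) = 16
W(w, I) = I² + I*w (W(w, I) = I*w + I² = I² + I*w)
p(z) = 2*z² (p(z) = z*(z + z) = z*(2*z) = 2*z²)
V(-7) - p(-26) = 16 - 2*(-26)² = 16 - 2*676 = 16 - 1*1352 = 16 - 1352 = -1336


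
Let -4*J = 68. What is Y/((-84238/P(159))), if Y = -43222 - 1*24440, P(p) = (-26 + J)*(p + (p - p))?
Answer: -33043221/6017 ≈ -5491.6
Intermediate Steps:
J = -17 (J = -¼*68 = -17)
P(p) = -43*p (P(p) = (-26 - 17)*(p + (p - p)) = -43*(p + 0) = -43*p)
Y = -67662 (Y = -43222 - 24440 = -67662)
Y/((-84238/P(159))) = -67662/((-84238/((-43*159)))) = -67662/((-84238/(-6837))) = -67662/((-84238*(-1/6837))) = -67662/84238/6837 = -67662*6837/84238 = -33043221/6017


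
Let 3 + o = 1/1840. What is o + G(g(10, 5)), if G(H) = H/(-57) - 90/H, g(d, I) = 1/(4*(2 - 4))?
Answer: 75199247/104880 ≈ 717.00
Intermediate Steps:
g(d, I) = -⅛ (g(d, I) = 1/(4*(-2)) = 1/(-8) = -⅛)
o = -5519/1840 (o = -3 + 1/1840 = -5519/1840 ≈ -2.9995)
G(H) = -90/H - H/57 (G(H) = H*(-1/57) - 90/H = -H/57 - 90/H = -90/H - H/57)
o + G(g(10, 5)) = -5519/1840 + (-90/(-⅛) - 1/57*(-⅛)) = -5519/1840 + (-90*(-8) + 1/456) = -5519/1840 + (720 + 1/456) = -5519/1840 + 328321/456 = 75199247/104880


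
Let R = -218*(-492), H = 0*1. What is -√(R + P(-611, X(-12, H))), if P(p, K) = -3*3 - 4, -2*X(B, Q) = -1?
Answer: -√107243 ≈ -327.48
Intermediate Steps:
H = 0
X(B, Q) = ½ (X(B, Q) = -½*(-1) = ½)
P(p, K) = -13 (P(p, K) = -9 - 4 = -13)
R = 107256
-√(R + P(-611, X(-12, H))) = -√(107256 - 13) = -√107243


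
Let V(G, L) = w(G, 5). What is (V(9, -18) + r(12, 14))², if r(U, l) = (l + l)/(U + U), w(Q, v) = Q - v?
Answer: 961/36 ≈ 26.694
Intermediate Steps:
V(G, L) = -5 + G (V(G, L) = G - 1*5 = G - 5 = -5 + G)
r(U, l) = l/U (r(U, l) = (2*l)/((2*U)) = (2*l)*(1/(2*U)) = l/U)
(V(9, -18) + r(12, 14))² = ((-5 + 9) + 14/12)² = (4 + 14*(1/12))² = (4 + 7/6)² = (31/6)² = 961/36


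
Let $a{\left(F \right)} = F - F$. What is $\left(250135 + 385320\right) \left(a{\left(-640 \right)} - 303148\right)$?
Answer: $-192636912340$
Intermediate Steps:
$a{\left(F \right)} = 0$
$\left(250135 + 385320\right) \left(a{\left(-640 \right)} - 303148\right) = \left(250135 + 385320\right) \left(0 - 303148\right) = 635455 \left(-303148\right) = -192636912340$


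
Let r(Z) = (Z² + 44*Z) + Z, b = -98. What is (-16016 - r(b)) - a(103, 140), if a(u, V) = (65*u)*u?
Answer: -710795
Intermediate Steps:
a(u, V) = 65*u²
r(Z) = Z² + 45*Z
(-16016 - r(b)) - a(103, 140) = (-16016 - (-98)*(45 - 98)) - 65*103² = (-16016 - (-98)*(-53)) - 65*10609 = (-16016 - 1*5194) - 1*689585 = (-16016 - 5194) - 689585 = -21210 - 689585 = -710795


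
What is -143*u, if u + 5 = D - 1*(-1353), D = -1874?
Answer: 75218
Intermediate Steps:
u = -526 (u = -5 + (-1874 - 1*(-1353)) = -5 + (-1874 + 1353) = -5 - 521 = -526)
-143*u = -143*(-526) = 75218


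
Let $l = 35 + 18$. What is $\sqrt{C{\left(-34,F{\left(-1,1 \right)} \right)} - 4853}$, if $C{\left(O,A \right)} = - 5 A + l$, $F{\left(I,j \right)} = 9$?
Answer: $i \sqrt{4845} \approx 69.606 i$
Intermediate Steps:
$l = 53$
$C{\left(O,A \right)} = 53 - 5 A$ ($C{\left(O,A \right)} = - 5 A + 53 = 53 - 5 A$)
$\sqrt{C{\left(-34,F{\left(-1,1 \right)} \right)} - 4853} = \sqrt{\left(53 - 45\right) - 4853} = \sqrt{8 - 4853} = \sqrt{-4845} = i \sqrt{4845}$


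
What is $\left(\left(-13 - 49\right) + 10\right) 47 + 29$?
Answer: $-2415$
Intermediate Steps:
$\left(\left(-13 - 49\right) + 10\right) 47 + 29 = \left(-62 + 10\right) 47 + 29 = \left(-52\right) 47 + 29 = -2444 + 29 = -2415$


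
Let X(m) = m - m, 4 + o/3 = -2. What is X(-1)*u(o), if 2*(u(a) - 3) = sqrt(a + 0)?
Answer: 0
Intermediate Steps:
o = -18 (o = -12 + 3*(-2) = -12 - 6 = -18)
X(m) = 0
u(a) = 3 + sqrt(a)/2 (u(a) = 3 + sqrt(a + 0)/2 = 3 + sqrt(a)/2)
X(-1)*u(o) = 0*(3 + sqrt(-18)/2) = 0*(3 + (3*I*sqrt(2))/2) = 0*(3 + 3*I*sqrt(2)/2) = 0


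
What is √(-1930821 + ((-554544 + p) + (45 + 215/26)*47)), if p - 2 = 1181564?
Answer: I*√879675654/26 ≈ 1140.7*I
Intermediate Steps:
p = 1181566 (p = 2 + 1181564 = 1181566)
√(-1930821 + ((-554544 + p) + (45 + 215/26)*47)) = √(-1930821 + ((-554544 + 1181566) + (45 + 215/26)*47)) = √(-1930821 + (627022 + (45 + 215*(1/26))*47)) = √(-1930821 + (627022 + (45 + 215/26)*47)) = √(-1930821 + (627022 + (1385/26)*47)) = √(-1930821 + (627022 + 65095/26)) = √(-1930821 + 16367667/26) = √(-33833679/26) = I*√879675654/26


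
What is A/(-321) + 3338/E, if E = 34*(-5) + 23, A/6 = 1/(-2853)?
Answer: -339664768/14958279 ≈ -22.707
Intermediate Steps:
A = -2/951 (A = 6/(-2853) = 6*(-1/2853) = -2/951 ≈ -0.0021030)
E = -147 (E = -170 + 23 = -147)
A/(-321) + 3338/E = -2/951/(-321) + 3338/(-147) = -2/951*(-1/321) + 3338*(-1/147) = 2/305271 - 3338/147 = -339664768/14958279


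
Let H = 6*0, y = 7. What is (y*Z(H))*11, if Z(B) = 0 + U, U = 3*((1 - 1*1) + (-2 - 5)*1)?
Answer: -1617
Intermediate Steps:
U = -21 (U = 3*((1 - 1) - 7*1) = 3*(0 - 7) = 3*(-7) = -21)
H = 0
Z(B) = -21 (Z(B) = 0 - 21 = -21)
(y*Z(H))*11 = (7*(-21))*11 = -147*11 = -1617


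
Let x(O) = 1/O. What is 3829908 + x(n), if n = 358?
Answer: 1371107065/358 ≈ 3.8299e+6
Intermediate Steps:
3829908 + x(n) = 3829908 + 1/358 = 1371107065/358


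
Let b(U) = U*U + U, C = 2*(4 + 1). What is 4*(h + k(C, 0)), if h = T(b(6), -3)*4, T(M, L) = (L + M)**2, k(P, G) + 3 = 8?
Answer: 24356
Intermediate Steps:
C = 10 (C = 2*5 = 10)
k(P, G) = 5 (k(P, G) = -3 + 8 = 5)
b(U) = U + U**2 (b(U) = U**2 + U = U + U**2)
h = 6084 (h = (-3 + 6*(1 + 6))**2*4 = (-3 + 6*7)**2*4 = (-3 + 42)**2*4 = 39**2*4 = 1521*4 = 6084)
4*(h + k(C, 0)) = 4*(6084 + 5) = 4*6089 = 24356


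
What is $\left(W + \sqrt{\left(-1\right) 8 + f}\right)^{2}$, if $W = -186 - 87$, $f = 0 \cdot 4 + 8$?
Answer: $74529$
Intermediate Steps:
$f = 8$ ($f = 0 + 8 = 8$)
$W = -273$
$\left(W + \sqrt{\left(-1\right) 8 + f}\right)^{2} = \left(-273 + \sqrt{\left(-1\right) 8 + 8}\right)^{2} = \left(-273 + \sqrt{-8 + 8}\right)^{2} = \left(-273 + \sqrt{0}\right)^{2} = \left(-273 + 0\right)^{2} = \left(-273\right)^{2} = 74529$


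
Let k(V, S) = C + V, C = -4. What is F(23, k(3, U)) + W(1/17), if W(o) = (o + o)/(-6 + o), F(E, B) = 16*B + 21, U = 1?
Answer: 503/101 ≈ 4.9802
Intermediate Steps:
k(V, S) = -4 + V
F(E, B) = 21 + 16*B
W(o) = 2*o/(-6 + o) (W(o) = (2*o)/(-6 + o) = 2*o/(-6 + o))
F(23, k(3, U)) + W(1/17) = (21 + 16*(-4 + 3)) + 2/(17*(-6 + 1/17)) = (21 + 16*(-1)) + 2*(1/17)/(-6 + 1/17) = (21 - 16) + 2*(1/17)/(-101/17) = 5 + 2*(1/17)*(-17/101) = 5 - 2/101 = 503/101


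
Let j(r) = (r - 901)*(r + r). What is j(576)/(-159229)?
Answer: 374400/159229 ≈ 2.3513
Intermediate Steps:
j(r) = 2*r*(-901 + r) (j(r) = (-901 + r)*(2*r) = 2*r*(-901 + r))
j(576)/(-159229) = (2*576*(-901 + 576))/(-159229) = (2*576*(-325))*(-1/159229) = -374400*(-1/159229) = 374400/159229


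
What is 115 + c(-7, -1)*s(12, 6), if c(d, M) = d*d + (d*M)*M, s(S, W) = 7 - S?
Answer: -95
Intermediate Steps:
c(d, M) = d**2 + d*M**2 (c(d, M) = d**2 + (M*d)*M = d**2 + d*M**2)
115 + c(-7, -1)*s(12, 6) = 115 + (-7*(-7 + (-1)**2))*(7 - 1*12) = 115 + (-7*(-7 + 1))*(7 - 12) = 115 - 7*(-6)*(-5) = 115 + 42*(-5) = 115 - 210 = -95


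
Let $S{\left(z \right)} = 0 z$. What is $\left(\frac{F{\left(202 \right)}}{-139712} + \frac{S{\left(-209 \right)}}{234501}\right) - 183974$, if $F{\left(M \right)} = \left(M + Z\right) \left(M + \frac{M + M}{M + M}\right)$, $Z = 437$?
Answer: $- \frac{25703505205}{139712} \approx -1.8398 \cdot 10^{5}$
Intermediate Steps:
$S{\left(z \right)} = 0$
$F{\left(M \right)} = \left(1 + M\right) \left(437 + M\right)$ ($F{\left(M \right)} = \left(M + 437\right) \left(M + \frac{M + M}{M + M}\right) = \left(437 + M\right) \left(M + \frac{2 M}{2 M}\right) = \left(437 + M\right) \left(M + 2 M \frac{1}{2 M}\right) = \left(437 + M\right) \left(M + 1\right) = \left(437 + M\right) \left(1 + M\right) = \left(1 + M\right) \left(437 + M\right)$)
$\left(\frac{F{\left(202 \right)}}{-139712} + \frac{S{\left(-209 \right)}}{234501}\right) - 183974 = \left(\frac{437 + 202^{2} + 438 \cdot 202}{-139712} + \frac{0}{234501}\right) - 183974 = \left(\left(437 + 40804 + 88476\right) \left(- \frac{1}{139712}\right) + 0 \cdot \frac{1}{234501}\right) - 183974 = \left(129717 \left(- \frac{1}{139712}\right) + 0\right) - 183974 = \left(- \frac{129717}{139712} + 0\right) - 183974 = - \frac{129717}{139712} - 183974 = - \frac{25703505205}{139712}$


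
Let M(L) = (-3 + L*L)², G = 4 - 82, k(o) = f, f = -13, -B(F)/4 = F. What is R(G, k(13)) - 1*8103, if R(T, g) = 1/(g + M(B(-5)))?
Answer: -1277000387/157596 ≈ -8103.0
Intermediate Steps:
B(F) = -4*F
k(o) = -13
G = -78
M(L) = (-3 + L²)²
R(T, g) = 1/(157609 + g) (R(T, g) = 1/(g + (-3 + (-4*(-5))²)²) = 1/(g + (-3 + 20²)²) = 1/(g + (-3 + 400)²) = 1/(g + 397²) = 1/(g + 157609) = 1/(157609 + g))
R(G, k(13)) - 1*8103 = 1/(157609 - 13) - 1*8103 = 1/157596 - 8103 = -1277000387/157596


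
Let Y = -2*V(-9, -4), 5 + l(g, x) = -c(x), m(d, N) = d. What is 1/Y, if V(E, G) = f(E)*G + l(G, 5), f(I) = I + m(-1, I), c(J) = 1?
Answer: -1/68 ≈ -0.014706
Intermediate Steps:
l(g, x) = -6 (l(g, x) = -5 - 1*1 = -5 - 1 = -6)
f(I) = -1 + I (f(I) = I - 1 = -1 + I)
V(E, G) = -6 + G*(-1 + E) (V(E, G) = (-1 + E)*G - 6 = G*(-1 + E) - 6 = -6 + G*(-1 + E))
Y = -68 (Y = -2*(-6 - 4*(-1 - 9)) = -2*(-6 - 4*(-10)) = -2*(-6 + 40) = -2*34 = -68)
1/Y = 1/(-68) = -1/68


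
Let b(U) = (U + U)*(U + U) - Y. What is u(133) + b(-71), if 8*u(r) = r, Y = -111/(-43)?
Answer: 6941247/344 ≈ 20178.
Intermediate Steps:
Y = 111/43 (Y = -111*(-1/43) = 111/43 ≈ 2.5814)
u(r) = r/8
b(U) = -111/43 + 4*U**2 (b(U) = (U + U)*(U + U) - 1*111/43 = (2*U)*(2*U) - 111/43 = 4*U**2 - 111/43 = -111/43 + 4*U**2)
u(133) + b(-71) = (1/8)*133 + (-111/43 + 4*(-71)**2) = 133/8 + (-111/43 + 4*5041) = 133/8 + (-111/43 + 20164) = 133/8 + 866941/43 = 6941247/344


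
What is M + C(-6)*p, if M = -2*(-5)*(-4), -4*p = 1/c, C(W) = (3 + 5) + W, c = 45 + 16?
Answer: -4881/122 ≈ -40.008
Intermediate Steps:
c = 61
C(W) = 8 + W
p = -1/244 (p = -¼/61 = -¼*1/61 = -1/244 ≈ -0.0040984)
M = -40 (M = -(-10)*(-4) = -1*40 = -40)
M + C(-6)*p = -40 + (8 - 6)*(-1/244) = -40 + 2*(-1/244) = -40 - 1/122 = -4881/122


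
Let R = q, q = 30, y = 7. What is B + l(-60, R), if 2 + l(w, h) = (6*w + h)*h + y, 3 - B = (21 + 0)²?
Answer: -10333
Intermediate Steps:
R = 30
B = -438 (B = 3 - (21 + 0)² = 3 - 1*21² = 3 - 1*441 = 3 - 441 = -438)
l(w, h) = 5 + h*(h + 6*w) (l(w, h) = -2 + ((6*w + h)*h + 7) = -2 + ((h + 6*w)*h + 7) = -2 + (h*(h + 6*w) + 7) = -2 + (7 + h*(h + 6*w)) = 5 + h*(h + 6*w))
B + l(-60, R) = -438 + (5 + 30² + 6*30*(-60)) = -438 + (5 + 900 - 10800) = -438 - 9895 = -10333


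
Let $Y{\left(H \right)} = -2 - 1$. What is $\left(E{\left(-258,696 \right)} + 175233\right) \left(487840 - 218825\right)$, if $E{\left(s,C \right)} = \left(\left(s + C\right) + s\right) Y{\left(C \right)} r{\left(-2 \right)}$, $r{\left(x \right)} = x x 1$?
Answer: $46559233095$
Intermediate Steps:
$r{\left(x \right)} = x^{2}$ ($r{\left(x \right)} = x^{2} \cdot 1 = x^{2}$)
$Y{\left(H \right)} = -3$
$E{\left(s,C \right)} = - 24 s - 12 C$ ($E{\left(s,C \right)} = \left(\left(s + C\right) + s\right) \left(-3\right) \left(-2\right)^{2} = \left(\left(C + s\right) + s\right) \left(-3\right) 4 = \left(C + 2 s\right) \left(-3\right) 4 = \left(- 6 s - 3 C\right) 4 = - 24 s - 12 C$)
$\left(E{\left(-258,696 \right)} + 175233\right) \left(487840 - 218825\right) = \left(\left(\left(-24\right) \left(-258\right) - 8352\right) + 175233\right) \left(487840 - 218825\right) = \left(\left(6192 - 8352\right) + 175233\right) 269015 = \left(-2160 + 175233\right) 269015 = 173073 \cdot 269015 = 46559233095$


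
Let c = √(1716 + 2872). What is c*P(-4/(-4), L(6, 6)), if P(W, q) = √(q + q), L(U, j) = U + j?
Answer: 4*√6882 ≈ 331.83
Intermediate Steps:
c = 2*√1147 (c = √4588 = 2*√1147 ≈ 67.735)
P(W, q) = √2*√q (P(W, q) = √(2*q) = √2*√q)
c*P(-4/(-4), L(6, 6)) = (2*√1147)*(√2*√(6 + 6)) = (2*√1147)*(√2*√12) = (2*√1147)*(√2*(2*√3)) = (2*√1147)*(2*√6) = 4*√6882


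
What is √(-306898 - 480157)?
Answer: I*√787055 ≈ 887.16*I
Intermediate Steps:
√(-306898 - 480157) = √(-787055) = I*√787055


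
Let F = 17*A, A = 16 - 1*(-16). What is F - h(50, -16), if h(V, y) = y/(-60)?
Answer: 8156/15 ≈ 543.73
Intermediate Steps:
A = 32 (A = 16 + 16 = 32)
h(V, y) = -y/60 (h(V, y) = y*(-1/60) = -y/60)
F = 544 (F = 17*32 = 544)
F - h(50, -16) = 544 - (-1)*(-16)/60 = 544 - 1*4/15 = 544 - 4/15 = 8156/15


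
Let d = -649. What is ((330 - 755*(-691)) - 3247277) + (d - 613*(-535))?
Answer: -2397936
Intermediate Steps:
((330 - 755*(-691)) - 3247277) + (d - 613*(-535)) = ((330 - 755*(-691)) - 3247277) + (-649 - 613*(-535)) = ((330 + 521705) - 3247277) + (-649 + 327955) = (522035 - 3247277) + 327306 = -2725242 + 327306 = -2397936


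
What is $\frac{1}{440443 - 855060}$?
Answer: $- \frac{1}{414617} \approx -2.4119 \cdot 10^{-6}$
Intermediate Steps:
$\frac{1}{440443 - 855060} = \frac{1}{-414617} = - \frac{1}{414617}$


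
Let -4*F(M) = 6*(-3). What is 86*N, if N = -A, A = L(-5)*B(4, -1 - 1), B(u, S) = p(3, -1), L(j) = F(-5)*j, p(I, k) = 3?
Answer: 5805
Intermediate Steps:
F(M) = 9/2 (F(M) = -3*(-3)/2 = -1/4*(-18) = 9/2)
L(j) = 9*j/2
B(u, S) = 3
A = -135/2 (A = ((9/2)*(-5))*3 = -45/2*3 = -135/2 ≈ -67.500)
N = 135/2 (N = -1*(-135/2) = 135/2 ≈ 67.500)
86*N = 86*(135/2) = 5805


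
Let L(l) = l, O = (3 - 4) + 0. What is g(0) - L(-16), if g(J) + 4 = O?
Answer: 11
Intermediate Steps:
O = -1 (O = -1 + 0 = -1)
g(J) = -5 (g(J) = -4 - 1 = -5)
g(0) - L(-16) = -5 - 1*(-16) = -5 + 16 = 11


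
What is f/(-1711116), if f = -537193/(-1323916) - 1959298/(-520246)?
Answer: -1436709240223/589275842050141488 ≈ -2.4381e-6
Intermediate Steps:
f = 1436709240223/344381001668 (f = -537193*(-1/1323916) - 1959298*(-1/520246) = 537193/1323916 + 979649/260123 = 1436709240223/344381001668 ≈ 4.1719)
f/(-1711116) = (1436709240223/344381001668)/(-1711116) = (1436709240223/344381001668)*(-1/1711116) = -1436709240223/589275842050141488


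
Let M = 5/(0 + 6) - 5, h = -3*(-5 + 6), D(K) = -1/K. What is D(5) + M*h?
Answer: 123/10 ≈ 12.300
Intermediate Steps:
h = -3 (h = -3*1 = -3)
M = -25/6 (M = 5/6 - 5 = (⅙)*5 - 5 = ⅚ - 5 = -25/6 ≈ -4.1667)
D(5) + M*h = -1/5 - 25/6*(-3) = -1*⅕ + 25/2 = -⅕ + 25/2 = 123/10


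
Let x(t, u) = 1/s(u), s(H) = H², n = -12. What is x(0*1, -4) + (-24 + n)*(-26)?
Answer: 14977/16 ≈ 936.06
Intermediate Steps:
x(t, u) = u⁻² (x(t, u) = 1/(u²) = u⁻²)
x(0*1, -4) + (-24 + n)*(-26) = (-4)⁻² + (-24 - 12)*(-26) = 1/16 - 36*(-26) = 1/16 + 936 = 14977/16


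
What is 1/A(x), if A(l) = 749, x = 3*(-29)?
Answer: 1/749 ≈ 0.0013351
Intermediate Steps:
x = -87
1/A(x) = 1/749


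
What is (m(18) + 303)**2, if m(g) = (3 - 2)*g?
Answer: 103041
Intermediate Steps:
m(g) = g (m(g) = 1*g = g)
(m(18) + 303)**2 = (18 + 303)**2 = 321**2 = 103041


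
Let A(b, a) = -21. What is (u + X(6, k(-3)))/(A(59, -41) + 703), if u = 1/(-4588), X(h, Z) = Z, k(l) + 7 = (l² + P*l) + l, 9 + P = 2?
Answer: 91759/3129016 ≈ 0.029325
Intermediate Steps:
P = -7 (P = -9 + 2 = -7)
k(l) = -7 + l² - 6*l (k(l) = -7 + ((l² - 7*l) + l) = -7 + (l² - 6*l) = -7 + l² - 6*l)
u = -1/4588 ≈ -0.00021796
(u + X(6, k(-3)))/(A(59, -41) + 703) = (-1/4588 + (-7 + (-3)² - 6*(-3)))/(-21 + 703) = (-1/4588 + (-7 + 9 + 18))/682 = (-1/4588 + 20)*(1/682) = (91759/4588)*(1/682) = 91759/3129016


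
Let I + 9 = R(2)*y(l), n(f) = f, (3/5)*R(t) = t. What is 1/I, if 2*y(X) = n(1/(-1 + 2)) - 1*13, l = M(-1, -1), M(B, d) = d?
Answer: -1/29 ≈ -0.034483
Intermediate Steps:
R(t) = 5*t/3
l = -1
y(X) = -6 (y(X) = (1/(-1 + 2) - 1*13)/2 = (1/1 - 13)/2 = (1 - 13)/2 = (½)*(-12) = -6)
I = -29 (I = -9 + ((5/3)*2)*(-6) = -9 + (10/3)*(-6) = -9 - 20 = -29)
1/I = 1/(-29) = -1/29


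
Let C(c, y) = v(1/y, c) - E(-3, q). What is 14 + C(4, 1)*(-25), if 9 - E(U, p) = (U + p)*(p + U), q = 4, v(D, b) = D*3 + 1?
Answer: 114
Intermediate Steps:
v(D, b) = 1 + 3*D (v(D, b) = 3*D + 1 = 1 + 3*D)
E(U, p) = 9 - (U + p)**2 (E(U, p) = 9 - (U + p)*(p + U) = 9 - (U + p)*(U + p) = 9 - (U + p)**2)
C(c, y) = -7 + 3/y (C(c, y) = (1 + 3/y) - (9 - (-3 + 4)**2) = (1 + 3/y) - (9 - 1*1**2) = (1 + 3/y) - (9 - 1*1) = (1 + 3/y) - (9 - 1) = (1 + 3/y) - 1*8 = (1 + 3/y) - 8 = -7 + 3/y)
14 + C(4, 1)*(-25) = 14 + (-7 + 3/1)*(-25) = 14 + (-7 + 3*1)*(-25) = 14 + (-7 + 3)*(-25) = 14 - 4*(-25) = 14 + 100 = 114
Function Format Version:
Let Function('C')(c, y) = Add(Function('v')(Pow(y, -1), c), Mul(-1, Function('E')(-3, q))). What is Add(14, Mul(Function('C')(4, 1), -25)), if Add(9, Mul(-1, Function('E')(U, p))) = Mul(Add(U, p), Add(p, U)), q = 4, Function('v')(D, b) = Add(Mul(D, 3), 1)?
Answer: 114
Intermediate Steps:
Function('v')(D, b) = Add(1, Mul(3, D)) (Function('v')(D, b) = Add(Mul(3, D), 1) = Add(1, Mul(3, D)))
Function('E')(U, p) = Add(9, Mul(-1, Pow(Add(U, p), 2))) (Function('E')(U, p) = Add(9, Mul(-1, Mul(Add(U, p), Add(p, U)))) = Add(9, Mul(-1, Mul(Add(U, p), Add(U, p)))) = Add(9, Mul(-1, Pow(Add(U, p), 2))))
Function('C')(c, y) = Add(-7, Mul(3, Pow(y, -1))) (Function('C')(c, y) = Add(Add(1, Mul(3, Pow(y, -1))), Mul(-1, Add(9, Mul(-1, Pow(Add(-3, 4), 2))))) = Add(Add(1, Mul(3, Pow(y, -1))), Mul(-1, Add(9, Mul(-1, Pow(1, 2))))) = Add(Add(1, Mul(3, Pow(y, -1))), Mul(-1, Add(9, Mul(-1, 1)))) = Add(Add(1, Mul(3, Pow(y, -1))), Mul(-1, Add(9, -1))) = Add(Add(1, Mul(3, Pow(y, -1))), Mul(-1, 8)) = Add(Add(1, Mul(3, Pow(y, -1))), -8) = Add(-7, Mul(3, Pow(y, -1))))
Add(14, Mul(Function('C')(4, 1), -25)) = Add(14, Mul(Add(-7, Mul(3, Pow(1, -1))), -25)) = Add(14, Mul(Add(-7, Mul(3, 1)), -25)) = Add(14, Mul(Add(-7, 3), -25)) = Add(14, Mul(-4, -25)) = Add(14, 100) = 114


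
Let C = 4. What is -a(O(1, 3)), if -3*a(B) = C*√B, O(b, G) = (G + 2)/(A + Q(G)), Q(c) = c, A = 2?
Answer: 4/3 ≈ 1.3333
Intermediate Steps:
O(b, G) = 1 (O(b, G) = (G + 2)/(2 + G) = (2 + G)/(2 + G) = 1)
a(B) = -4*√B/3
-a(O(1, 3)) = -(-4)*√1/3 = -(-4)/3 = -1*(-4/3) = 4/3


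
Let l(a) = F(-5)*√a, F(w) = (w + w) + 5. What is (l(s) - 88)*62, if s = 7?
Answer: -5456 - 310*√7 ≈ -6276.2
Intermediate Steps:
F(w) = 5 + 2*w (F(w) = 2*w + 5 = 5 + 2*w)
l(a) = -5*√a (l(a) = (5 + 2*(-5))*√a = (5 - 10)*√a = -5*√a)
(l(s) - 88)*62 = (-5*√7 - 88)*62 = (-88 - 5*√7)*62 = -5456 - 310*√7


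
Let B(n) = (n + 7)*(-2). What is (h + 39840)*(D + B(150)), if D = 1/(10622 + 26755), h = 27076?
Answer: -785351403332/37377 ≈ -2.1012e+7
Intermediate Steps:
B(n) = -14 - 2*n (B(n) = (7 + n)*(-2) = -14 - 2*n)
D = 1/37377 ≈ 2.6754e-5
(h + 39840)*(D + B(150)) = (27076 + 39840)*(1/37377 + (-14 - 2*150)) = 66916*(1/37377 + (-14 - 300)) = 66916*(1/37377 - 314) = 66916*(-11736377/37377) = -785351403332/37377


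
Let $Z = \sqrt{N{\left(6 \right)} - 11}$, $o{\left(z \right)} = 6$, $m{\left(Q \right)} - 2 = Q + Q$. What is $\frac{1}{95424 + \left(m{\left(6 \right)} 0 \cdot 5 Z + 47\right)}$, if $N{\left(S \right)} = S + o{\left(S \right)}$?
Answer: $\frac{1}{95471} \approx 1.0474 \cdot 10^{-5}$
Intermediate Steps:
$m{\left(Q \right)} = 2 + 2 Q$ ($m{\left(Q \right)} = 2 + \left(Q + Q\right) = 2 + 2 Q$)
$N{\left(S \right)} = 6 + S$ ($N{\left(S \right)} = S + 6 = 6 + S$)
$Z = 1$ ($Z = \sqrt{\left(6 + 6\right) - 11} = \sqrt{12 - 11} = \sqrt{1} = 1$)
$\frac{1}{95424 + \left(m{\left(6 \right)} 0 \cdot 5 Z + 47\right)} = \frac{1}{95424 + \left(\left(2 + 2 \cdot 6\right) 0 \cdot 5 \cdot 1 + 47\right)} = \frac{1}{95424 + \left(\left(2 + 12\right) 0 \cdot 5 \cdot 1 + 47\right)} = \frac{1}{95424 + \left(14 \cdot 0 \cdot 5 \cdot 1 + 47\right)} = \frac{1}{95424 + \left(0 \cdot 5 \cdot 1 + 47\right)} = \frac{1}{95424 + \left(0 \cdot 1 + 47\right)} = \frac{1}{95424 + \left(0 + 47\right)} = \frac{1}{95424 + 47} = \frac{1}{95471}$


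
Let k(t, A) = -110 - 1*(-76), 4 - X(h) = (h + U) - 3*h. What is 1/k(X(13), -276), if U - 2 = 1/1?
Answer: -1/34 ≈ -0.029412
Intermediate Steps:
U = 3 (U = 2 + 1/1 = 2 + 1*1 = 2 + 1 = 3)
X(h) = 1 + 2*h (X(h) = 4 - ((h + 3) - 3*h) = 4 - ((3 + h) - 3*h) = 4 - (3 - 2*h) = 4 + (-3 + 2*h) = 1 + 2*h)
k(t, A) = -34 (k(t, A) = -110 + 76 = -34)
1/k(X(13), -276) = 1/(-34) = -1/34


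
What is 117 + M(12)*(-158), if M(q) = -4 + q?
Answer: -1147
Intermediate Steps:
117 + M(12)*(-158) = 117 + (-4 + 12)*(-158) = 117 + 8*(-158) = 117 - 1264 = -1147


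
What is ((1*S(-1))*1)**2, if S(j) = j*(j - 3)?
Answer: 16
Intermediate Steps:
S(j) = j*(-3 + j)
((1*S(-1))*1)**2 = ((1*(-(-3 - 1)))*1)**2 = ((1*(-1*(-4)))*1)**2 = ((1*4)*1)**2 = (4*1)**2 = 4**2 = 16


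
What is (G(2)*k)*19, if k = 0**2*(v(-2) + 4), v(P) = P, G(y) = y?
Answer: 0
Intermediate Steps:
k = 0 (k = 0**2*(-2 + 4) = 0*2 = 0)
(G(2)*k)*19 = (2*0)*19 = 0*19 = 0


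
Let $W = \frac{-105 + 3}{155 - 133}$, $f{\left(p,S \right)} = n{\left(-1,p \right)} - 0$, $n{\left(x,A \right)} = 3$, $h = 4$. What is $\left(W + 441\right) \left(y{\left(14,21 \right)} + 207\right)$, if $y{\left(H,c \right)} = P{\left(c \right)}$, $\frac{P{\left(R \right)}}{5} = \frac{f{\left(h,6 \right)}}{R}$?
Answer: $\frac{6979200}{77} \approx 90639.0$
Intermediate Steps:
$f{\left(p,S \right)} = 3$ ($f{\left(p,S \right)} = 3 - 0 = 3 + 0 = 3$)
$P{\left(R \right)} = \frac{15}{R}$ ($P{\left(R \right)} = 5 \frac{3}{R} = \frac{15}{R}$)
$y{\left(H,c \right)} = \frac{15}{c}$
$W = - \frac{51}{11}$ ($W = - \frac{102}{22} = \left(-102\right) \frac{1}{22} = - \frac{51}{11} \approx -4.6364$)
$\left(W + 441\right) \left(y{\left(14,21 \right)} + 207\right) = \left(- \frac{51}{11} + 441\right) \left(\frac{15}{21} + 207\right) = \frac{4800 \left(15 \cdot \frac{1}{21} + 207\right)}{11} = \frac{4800 \left(\frac{5}{7} + 207\right)}{11} = \frac{4800}{11} \cdot \frac{1454}{7} = \frac{6979200}{77}$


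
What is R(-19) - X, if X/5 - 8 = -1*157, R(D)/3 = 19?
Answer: 802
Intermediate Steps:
R(D) = 57 (R(D) = 3*19 = 57)
X = -745 (X = 40 + 5*(-1*157) = 40 + 5*(-157) = 40 - 785 = -745)
R(-19) - X = 57 - 1*(-745) = 57 + 745 = 802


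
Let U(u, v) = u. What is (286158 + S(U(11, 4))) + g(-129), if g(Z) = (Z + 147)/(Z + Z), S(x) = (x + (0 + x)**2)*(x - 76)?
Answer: 11935851/43 ≈ 2.7758e+5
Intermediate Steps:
S(x) = (-76 + x)*(x + x**2) (S(x) = (x + x**2)*(-76 + x) = (-76 + x)*(x + x**2))
g(Z) = (147 + Z)/(2*Z) (g(Z) = (147 + Z)/((2*Z)) = (147 + Z)*(1/(2*Z)) = (147 + Z)/(2*Z))
(286158 + S(U(11, 4))) + g(-129) = (286158 + 11*(-76 + 11**2 - 75*11)) + (1/2)*(147 - 129)/(-129) = (286158 + 11*(-76 + 121 - 825)) + (1/2)*(-1/129)*18 = (286158 + 11*(-780)) - 3/43 = (286158 - 8580) - 3/43 = 277578 - 3/43 = 11935851/43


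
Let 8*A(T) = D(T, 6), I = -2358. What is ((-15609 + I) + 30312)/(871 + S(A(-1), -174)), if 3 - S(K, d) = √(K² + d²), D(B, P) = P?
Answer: 172632480/11737591 + 740700*√2153/11737591 ≈ 17.636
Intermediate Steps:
A(T) = ¾ (A(T) = (⅛)*6 = ¾)
S(K, d) = 3 - √(K² + d²)
((-15609 + I) + 30312)/(871 + S(A(-1), -174)) = ((-15609 - 2358) + 30312)/(871 + (3 - √((¾)² + (-174)²))) = (-17967 + 30312)/(871 + (3 - √(9/16 + 30276))) = 12345/(871 + (3 - √(484425/16))) = 12345/(871 + (3 - 15*√2153/4)) = 12345/(874 - 15*√2153/4)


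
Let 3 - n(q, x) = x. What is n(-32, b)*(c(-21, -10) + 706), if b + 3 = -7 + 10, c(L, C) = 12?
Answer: 2154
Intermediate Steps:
b = 0 (b = -3 + (-7 + 10) = -3 + 3 = 0)
n(q, x) = 3 - x
n(-32, b)*(c(-21, -10) + 706) = (3 - 1*0)*(12 + 706) = (3 + 0)*718 = 3*718 = 2154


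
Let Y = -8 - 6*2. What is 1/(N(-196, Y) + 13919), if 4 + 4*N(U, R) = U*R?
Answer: 1/14898 ≈ 6.7123e-5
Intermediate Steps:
Y = -20 (Y = -8 - 12 = -20)
N(U, R) = -1 + R*U/4 (N(U, R) = -1 + (U*R)/4 = -1 + (R*U)/4 = -1 + R*U/4)
1/(N(-196, Y) + 13919) = 1/((-1 + (¼)*(-20)*(-196)) + 13919) = 1/((-1 + 980) + 13919) = 1/(979 + 13919) = 1/14898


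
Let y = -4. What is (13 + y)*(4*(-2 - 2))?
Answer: -144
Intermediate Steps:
(13 + y)*(4*(-2 - 2)) = (13 - 4)*(4*(-2 - 2)) = 9*(4*(-4)) = 9*(-16) = -144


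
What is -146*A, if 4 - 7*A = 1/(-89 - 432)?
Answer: -304410/3647 ≈ -83.469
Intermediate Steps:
A = 2085/3647 (A = 4/7 - 1/(7*(-89 - 432)) = 4/7 - ⅐/(-521) = 4/7 - ⅐*(-1/521) = 4/7 + 1/3647 = 2085/3647 ≈ 0.57170)
-146*A = -146*2085/3647 = -304410/3647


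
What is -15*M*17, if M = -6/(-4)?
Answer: -765/2 ≈ -382.50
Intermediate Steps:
M = 3/2 (M = -6*(-1/4) = 3/2 ≈ 1.5000)
-15*M*17 = -15*3/2*17 = -45/2*17 = -765/2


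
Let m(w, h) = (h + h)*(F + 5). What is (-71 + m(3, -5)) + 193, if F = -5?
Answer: 122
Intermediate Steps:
m(w, h) = 0 (m(w, h) = (h + h)*(-5 + 5) = (2*h)*0 = 0)
(-71 + m(3, -5)) + 193 = (-71 + 0) + 193 = -71 + 193 = 122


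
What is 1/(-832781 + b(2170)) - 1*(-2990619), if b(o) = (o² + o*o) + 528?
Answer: 25676099983594/8585547 ≈ 2.9906e+6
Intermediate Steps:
b(o) = 528 + 2*o² (b(o) = (o² + o²) + 528 = 2*o² + 528 = 528 + 2*o²)
1/(-832781 + b(2170)) - 1*(-2990619) = 1/(-832781 + (528 + 2*2170²)) - 1*(-2990619) = 1/(-832781 + (528 + 2*4708900)) + 2990619 = 1/(-832781 + (528 + 9417800)) + 2990619 = 1/(-832781 + 9418328) + 2990619 = 1/8585547 + 2990619 = 25676099983594/8585547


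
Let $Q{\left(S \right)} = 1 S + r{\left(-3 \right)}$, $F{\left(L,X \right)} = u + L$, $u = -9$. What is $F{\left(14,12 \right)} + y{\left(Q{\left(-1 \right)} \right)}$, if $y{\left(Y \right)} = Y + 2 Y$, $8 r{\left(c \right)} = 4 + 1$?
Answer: $\frac{31}{8} \approx 3.875$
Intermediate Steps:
$r{\left(c \right)} = \frac{5}{8}$ ($r{\left(c \right)} = \frac{4 + 1}{8} = \frac{1}{8} \cdot 5 = \frac{5}{8}$)
$F{\left(L,X \right)} = -9 + L$
$Q{\left(S \right)} = \frac{5}{8} + S$ ($Q{\left(S \right)} = 1 S + \frac{5}{8} = S + \frac{5}{8} = \frac{5}{8} + S$)
$y{\left(Y \right)} = 3 Y$
$F{\left(14,12 \right)} + y{\left(Q{\left(-1 \right)} \right)} = \left(-9 + 14\right) + 3 \left(\frac{5}{8} - 1\right) = 5 + 3 \left(- \frac{3}{8}\right) = 5 - \frac{9}{8} = \frac{31}{8}$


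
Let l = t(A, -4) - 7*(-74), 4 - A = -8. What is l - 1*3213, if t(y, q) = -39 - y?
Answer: -2746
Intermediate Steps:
A = 12 (A = 4 - 1*(-8) = 4 + 8 = 12)
l = 467 (l = (-39 - 1*12) - 7*(-74) = (-39 - 12) - 1*(-518) = -51 + 518 = 467)
l - 1*3213 = 467 - 1*3213 = 467 - 3213 = -2746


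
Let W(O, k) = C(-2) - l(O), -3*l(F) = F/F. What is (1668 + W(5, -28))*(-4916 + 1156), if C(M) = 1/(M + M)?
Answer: -18815980/3 ≈ -6.2720e+6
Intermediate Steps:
C(M) = 1/(2*M)
l(F) = -1/3 (l(F) = -F/(3*F) = -1/3*1 = -1/3)
W(O, k) = 1/12 (W(O, k) = (1/2)/(-2) - 1*(-1/3) = (1/2)*(-1/2) + 1/3 = -1/4 + 1/3 = 1/12)
(1668 + W(5, -28))*(-4916 + 1156) = (1668 + 1/12)*(-4916 + 1156) = (20017/12)*(-3760) = -18815980/3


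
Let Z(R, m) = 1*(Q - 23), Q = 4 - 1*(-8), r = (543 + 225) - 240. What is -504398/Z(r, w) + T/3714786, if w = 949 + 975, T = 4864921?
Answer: 1873784142959/40862646 ≈ 45856.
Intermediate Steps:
r = 528 (r = 768 - 240 = 528)
Q = 12 (Q = 4 + 8 = 12)
w = 1924
Z(R, m) = -11 (Z(R, m) = 1*(12 - 23) = 1*(-11) = -11)
-504398/Z(r, w) + T/3714786 = -504398/(-11) + 4864921/3714786 = -504398*(-1/11) + 4864921*(1/3714786) = 504398/11 + 4864921/3714786 = 1873784142959/40862646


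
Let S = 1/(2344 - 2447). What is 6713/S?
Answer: -691439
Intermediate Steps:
S = -1/103 (S = 1/(-103) = -1/103 ≈ -0.0097087)
6713/S = 6713/(-1/103) = 6713*(-103) = -691439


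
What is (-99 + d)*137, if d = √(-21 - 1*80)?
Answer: -13563 + 137*I*√101 ≈ -13563.0 + 1376.8*I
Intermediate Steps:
d = I*√101 (d = √(-21 - 80) = √(-101) = I*√101 ≈ 10.05*I)
(-99 + d)*137 = (-99 + I*√101)*137 = -13563 + 137*I*√101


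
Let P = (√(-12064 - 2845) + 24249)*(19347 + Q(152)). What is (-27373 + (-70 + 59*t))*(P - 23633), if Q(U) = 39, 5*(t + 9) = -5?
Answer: -13177401694873 - 543447738*I*√14909 ≈ -1.3177e+13 - 6.6356e+10*I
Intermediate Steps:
t = -10 (t = -9 + (⅕)*(-5) = -9 - 1 = -10)
P = 470091114 + 19386*I*√14909 (P = (√(-12064 - 2845) + 24249)*(19347 + 39) = (√(-14909) + 24249)*19386 = (I*√14909 + 24249)*19386 = (24249 + I*√14909)*19386 = 470091114 + 19386*I*√14909 ≈ 4.7009e+8 + 2.3671e+6*I)
(-27373 + (-70 + 59*t))*(P - 23633) = (-27373 + (-70 + 59*(-10)))*((470091114 + 19386*I*√14909) - 23633) = (-27373 + (-70 - 590))*(470067481 + 19386*I*√14909) = (-27373 - 660)*(470067481 + 19386*I*√14909) = -28033*(470067481 + 19386*I*√14909) = -13177401694873 - 543447738*I*√14909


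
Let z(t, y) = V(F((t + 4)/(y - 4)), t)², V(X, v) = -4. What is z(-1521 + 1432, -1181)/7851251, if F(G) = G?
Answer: 16/7851251 ≈ 2.0379e-6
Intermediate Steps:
z(t, y) = 16 (z(t, y) = (-4)² = 16)
z(-1521 + 1432, -1181)/7851251 = 16/7851251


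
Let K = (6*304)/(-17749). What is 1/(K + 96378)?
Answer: 17749/1710611298 ≈ 1.0376e-5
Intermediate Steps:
K = -1824/17749 (K = 1824*(-1/17749) = -1824/17749 ≈ -0.10277)
1/(K + 96378) = 1/(-1824/17749 + 96378) = 1/(1710611298/17749) = 17749/1710611298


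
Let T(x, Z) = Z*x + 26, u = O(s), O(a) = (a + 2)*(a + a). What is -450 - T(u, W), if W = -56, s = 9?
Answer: 10612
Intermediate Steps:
O(a) = 2*a*(2 + a) (O(a) = (2 + a)*(2*a) = 2*a*(2 + a))
u = 198 (u = 2*9*(2 + 9) = 2*9*11 = 198)
T(x, Z) = 26 + Z*x
-450 - T(u, W) = -450 - (26 - 56*198) = -450 - (26 - 11088) = -450 - 1*(-11062) = -450 + 11062 = 10612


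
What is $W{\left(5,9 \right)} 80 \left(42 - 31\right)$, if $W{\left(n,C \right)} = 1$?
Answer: $880$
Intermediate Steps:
$W{\left(5,9 \right)} 80 \left(42 - 31\right) = 1 \cdot 80 \left(42 - 31\right) = 80 \left(42 - 31\right) = 80 \cdot 11 = 880$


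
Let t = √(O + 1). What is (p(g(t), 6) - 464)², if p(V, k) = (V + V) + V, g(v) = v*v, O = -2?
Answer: 218089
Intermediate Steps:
t = I (t = √(-2 + 1) = √(-1) = I ≈ 1.0*I)
g(v) = v²
p(V, k) = 3*V (p(V, k) = 2*V + V = 3*V)
(p(g(t), 6) - 464)² = (3*I² - 464)² = (3*(-1) - 464)² = (-3 - 464)² = (-467)² = 218089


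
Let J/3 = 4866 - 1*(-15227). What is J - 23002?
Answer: 37277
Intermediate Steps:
J = 60279 (J = 3*(4866 - 1*(-15227)) = 3*(4866 + 15227) = 3*20093 = 60279)
J - 23002 = 60279 - 23002 = 37277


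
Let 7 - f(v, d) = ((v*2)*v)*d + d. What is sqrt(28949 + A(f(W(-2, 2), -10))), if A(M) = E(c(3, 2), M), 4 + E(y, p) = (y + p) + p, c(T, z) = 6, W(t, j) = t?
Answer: sqrt(29145) ≈ 170.72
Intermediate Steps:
E(y, p) = -4 + y + 2*p (E(y, p) = -4 + ((y + p) + p) = -4 + ((p + y) + p) = -4 + (y + 2*p) = -4 + y + 2*p)
f(v, d) = 7 - d - 2*d*v**2 (f(v, d) = 7 - (((v*2)*v)*d + d) = 7 - (((2*v)*v)*d + d) = 7 - ((2*v**2)*d + d) = 7 - (2*d*v**2 + d) = 7 - (d + 2*d*v**2) = 7 + (-d - 2*d*v**2) = 7 - d - 2*d*v**2)
A(M) = 2 + 2*M (A(M) = -4 + 6 + 2*M = 2 + 2*M)
sqrt(28949 + A(f(W(-2, 2), -10))) = sqrt(28949 + (2 + 2*(7 - 1*(-10) - 2*(-10)*(-2)**2))) = sqrt(28949 + (2 + 2*(7 + 10 - 2*(-10)*4))) = sqrt(28949 + (2 + 2*(7 + 10 + 80))) = sqrt(28949 + (2 + 2*97)) = sqrt(28949 + (2 + 194)) = sqrt(28949 + 196) = sqrt(29145)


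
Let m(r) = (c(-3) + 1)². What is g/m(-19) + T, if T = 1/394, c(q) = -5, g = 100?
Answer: 4927/788 ≈ 6.2525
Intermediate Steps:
T = 1/394 ≈ 0.0025381
m(r) = 16 (m(r) = (-5 + 1)² = (-4)² = 16)
g/m(-19) + T = 100/16 + 1/394 = 100*(1/16) + 1/394 = 25/4 + 1/394 = 4927/788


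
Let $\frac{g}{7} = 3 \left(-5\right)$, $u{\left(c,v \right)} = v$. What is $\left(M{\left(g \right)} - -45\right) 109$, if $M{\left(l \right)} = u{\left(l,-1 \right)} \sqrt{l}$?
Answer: $4905 - 109 i \sqrt{105} \approx 4905.0 - 1116.9 i$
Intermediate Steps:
$g = -105$ ($g = 7 \cdot 3 \left(-5\right) = 7 \left(-15\right) = -105$)
$M{\left(l \right)} = - \sqrt{l}$
$\left(M{\left(g \right)} - -45\right) 109 = \left(- \sqrt{-105} - -45\right) 109 = \left(- i \sqrt{105} + 45\right) 109 = \left(45 - i \sqrt{105}\right) 109 = 4905 - 109 i \sqrt{105}$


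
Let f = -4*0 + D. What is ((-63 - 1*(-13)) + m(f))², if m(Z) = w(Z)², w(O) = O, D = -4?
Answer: 1156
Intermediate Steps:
f = -4 (f = -4*0 - 4 = 0 - 4 = -4)
m(Z) = Z²
((-63 - 1*(-13)) + m(f))² = ((-63 - 1*(-13)) + (-4)²)² = ((-63 + 13) + 16)² = (-50 + 16)² = (-34)² = 1156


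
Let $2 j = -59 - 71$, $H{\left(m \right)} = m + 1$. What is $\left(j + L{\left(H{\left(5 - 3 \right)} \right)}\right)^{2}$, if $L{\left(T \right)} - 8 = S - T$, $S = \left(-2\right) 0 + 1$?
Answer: $3481$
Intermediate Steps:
$S = 1$ ($S = 0 + 1 = 1$)
$H{\left(m \right)} = 1 + m$
$L{\left(T \right)} = 9 - T$ ($L{\left(T \right)} = 8 - \left(-1 + T\right) = 9 - T$)
$j = -65$ ($j = \frac{-59 - 71}{2} = \frac{1}{2} \left(-130\right) = -65$)
$\left(j + L{\left(H{\left(5 - 3 \right)} \right)}\right)^{2} = \left(-65 + \left(9 - \left(1 + \left(5 - 3\right)\right)\right)\right)^{2} = \left(-65 + \left(9 - \left(1 + 2\right)\right)\right)^{2} = \left(-65 + \left(9 - 3\right)\right)^{2} = \left(-65 + 6\right)^{2} = \left(-59\right)^{2} = 3481$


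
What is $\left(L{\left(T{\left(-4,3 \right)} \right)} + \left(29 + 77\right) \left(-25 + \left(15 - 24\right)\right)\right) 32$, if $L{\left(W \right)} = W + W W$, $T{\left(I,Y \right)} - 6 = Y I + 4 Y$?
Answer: $-113984$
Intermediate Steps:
$T{\left(I,Y \right)} = 6 + 4 Y + I Y$ ($T{\left(I,Y \right)} = 6 + \left(Y I + 4 Y\right) = 6 + \left(I Y + 4 Y\right) = 6 + \left(4 Y + I Y\right) = 6 + 4 Y + I Y$)
$L{\left(W \right)} = W + W^{2}$
$\left(L{\left(T{\left(-4,3 \right)} \right)} + \left(29 + 77\right) \left(-25 + \left(15 - 24\right)\right)\right) 32 = \left(\left(6 + 4 \cdot 3 - 12\right) \left(1 + \left(6 + 4 \cdot 3 - 12\right)\right) + \left(29 + 77\right) \left(-25 + \left(15 - 24\right)\right)\right) 32 = \left(\left(6 + 12 - 12\right) \left(1 + \left(6 + 12 - 12\right)\right) + 106 \left(-25 + \left(15 - 24\right)\right)\right) 32 = \left(6 \left(1 + 6\right) + 106 \left(-25 - 9\right)\right) 32 = \left(6 \cdot 7 + 106 \left(-34\right)\right) 32 = \left(42 - 3604\right) 32 = \left(-3562\right) 32 = -113984$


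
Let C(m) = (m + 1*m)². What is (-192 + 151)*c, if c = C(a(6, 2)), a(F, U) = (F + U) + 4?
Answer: -23616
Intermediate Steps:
a(F, U) = 4 + F + U
C(m) = 4*m² (C(m) = (m + m)² = (2*m)² = 4*m²)
c = 576 (c = 4*(4 + 6 + 2)² = 4*12² = 4*144 = 576)
(-192 + 151)*c = (-192 + 151)*576 = -41*576 = -23616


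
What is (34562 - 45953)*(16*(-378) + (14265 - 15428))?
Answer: 82140501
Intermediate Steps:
(34562 - 45953)*(16*(-378) + (14265 - 15428)) = -11391*(-6048 - 1163) = -11391*(-7211) = 82140501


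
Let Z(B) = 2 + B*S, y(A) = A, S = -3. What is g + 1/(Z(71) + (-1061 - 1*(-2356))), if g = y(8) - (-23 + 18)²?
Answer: -18427/1084 ≈ -16.999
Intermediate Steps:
Z(B) = 2 - 3*B (Z(B) = 2 + B*(-3) = 2 - 3*B)
g = -17 (g = 8 - (-23 + 18)² = 8 - 1*(-5)² = 8 - 1*25 = 8 - 25 = -17)
g + 1/(Z(71) + (-1061 - 1*(-2356))) = -17 + 1/((2 - 3*71) + (-1061 - 1*(-2356))) = -17 + 1/((2 - 213) + (-1061 + 2356)) = -17 + 1/(-211 + 1295) = -17 + 1/1084 = -18427/1084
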